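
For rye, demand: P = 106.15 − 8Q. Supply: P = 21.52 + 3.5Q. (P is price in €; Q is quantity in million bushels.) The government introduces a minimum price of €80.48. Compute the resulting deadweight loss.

Competitive equilibrium: 106.15 − 8Q = 21.52 + 3.5Q → Q* = 7.3591, P* = 47.277.
At the floor P = 80.48, quantity demanded = (106.15 − 80.48)/8 = 3.2088.
Sellers' marginal cost at Q' = 3.2088: 21.52 + 3.5·3.2088 = 32.7508.
ΔQ = 7.3591 − 3.2088 = 4.1503; wedge = 80.48 − 32.7508 = 47.7292.
Deadweight loss = ½ × 4.1503 × 47.7292 = €99.05 million.

€99.05 million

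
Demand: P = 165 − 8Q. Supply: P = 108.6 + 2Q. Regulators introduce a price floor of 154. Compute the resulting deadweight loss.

90.95

Competitive equilibrium: 165 − 8Q = 108.6 + 2Q → Q* = 5.64, P* = 119.88.
At the floor P = 154, quantity demanded = (165 − 154)/8 = 1.375.
Sellers' marginal cost at Q' = 1.375: 108.6 + 2·1.375 = 111.35.
ΔQ = 5.64 − 1.375 = 4.265; wedge = 154 − 111.35 = 42.65.
Welfare loss = ½ × 4.265 × 42.65 = 90.95.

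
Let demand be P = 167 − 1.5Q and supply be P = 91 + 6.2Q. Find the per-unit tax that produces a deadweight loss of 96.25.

Competitive equilibrium: 167 − 1.5Q = 91 + 6.2Q → Q* = 9.8701, P* = 152.1948.
A tax t gives ΔQ = t/7.7 and wedge t, so DWL = t²/15.4.
t²/15.4 = 96.25 → t² = 1482.25 → t = 38.5.

38.5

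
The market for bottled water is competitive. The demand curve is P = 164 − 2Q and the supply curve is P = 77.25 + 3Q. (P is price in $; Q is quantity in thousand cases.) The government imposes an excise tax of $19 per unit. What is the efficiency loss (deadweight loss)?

$36.10 thousand

Competitive equilibrium: 164 − 2Q = 77.25 + 3Q → Q* = 17.35, P* = 129.3.
With the tax, the buyer price exceeds the seller price by 19: (164 − 2Q) − (77.25 + 3Q) = 19 → Q' = 13.55.
ΔQ = 17.35 − 13.55 = 3.8; the wedge equals the tax, 19.
Welfare loss = ½ × 3.8 × 19 = $36.10 thousand.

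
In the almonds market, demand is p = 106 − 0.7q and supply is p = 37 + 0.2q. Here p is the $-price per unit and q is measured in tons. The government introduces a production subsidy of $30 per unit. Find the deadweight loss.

Competitive equilibrium: 106 − 0.7q = 37 + 0.2q → q* = 76.6667, p* = 52.3333.
The subsidy lowers effective supply by 30: p = 7 + 0.2q.
New quantity: 106 − 0.7q = 7 + 0.2q → q' = 110.
Overproduction Δq = 110 − 76.6667 = 33.3333; wedge = subsidy = 30.
DWL = ½ × 33.3333 × 30 = $500.

$500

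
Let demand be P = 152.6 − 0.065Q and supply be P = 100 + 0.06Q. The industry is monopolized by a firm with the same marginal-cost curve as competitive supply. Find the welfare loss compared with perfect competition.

Competitive equilibrium: 152.6 − 0.065Q = 100 + 0.06Q → Q* = 420.8, P* = 125.248.
Marginal revenue: MR = 152.6 − 0.13Q. Set MR = MC: 152.6 − 0.13Q = 100 + 0.06Q → Q_m = 276.84211.
Price P_m = 152.6 − 0.065·276.84211 = 134.60526; MC(Q_m) = 100 + 0.06·276.84211 = 116.61053.
Competitive Q* = 420.8, so ΔQ = 143.95789; wedge = 134.60526 − 116.61053 = 17.99473.
The triangle = ½ × 143.95789 × 17.99473 = 1295.24.

1295.24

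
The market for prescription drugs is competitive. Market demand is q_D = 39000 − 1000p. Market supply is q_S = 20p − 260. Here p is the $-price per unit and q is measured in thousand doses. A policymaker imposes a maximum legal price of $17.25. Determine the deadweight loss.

In inverse form: demand p = 39 − 0.001q, supply p = 13 + 0.05q.
Competitive equilibrium: 39 − 0.001q = 13 + 0.05q → q* = 509.8039, p* = 38.4902.
At the ceiling p = 17.25, quantity supplied = (17.25 − 13)/0.05 = 85.
Willingness to pay at q' = 85: 39 − 0.001·85 = 38.915.
Δq = 509.8039 − 85 = 424.8039; wedge = 38.915 − 17.25 = 21.665.
Deadweight loss = ½ × 424.8039 × 21.665 = $4601.69 thousand.

$4601.69 thousand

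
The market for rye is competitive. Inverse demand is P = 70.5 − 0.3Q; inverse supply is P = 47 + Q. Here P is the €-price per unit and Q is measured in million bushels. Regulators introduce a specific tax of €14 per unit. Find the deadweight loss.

Competitive equilibrium: 70.5 − 0.3Q = 47 + Q → Q* = 18.0769, P* = 65.0769.
With the tax, the buyer price exceeds the seller price by 14: (70.5 − 0.3Q) − (47 + Q) = 14 → Q' = 7.3077.
ΔQ = 18.0769 − 7.3077 = 10.7692; the wedge equals the tax, 14.
Deadweight loss = ½ × 10.7692 × 14 = €75.38 million.

€75.38 million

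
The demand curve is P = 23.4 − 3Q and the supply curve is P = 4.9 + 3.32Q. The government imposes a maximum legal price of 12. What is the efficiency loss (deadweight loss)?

Competitive equilibrium: 23.4 − 3Q = 4.9 + 3.32Q → Q* = 2.9272, P* = 14.6184.
At the ceiling P = 12, quantity supplied = (12 − 4.9)/3.32 = 2.1386.
Willingness to pay at Q' = 2.1386: 23.4 − 3·2.1386 = 16.9842.
ΔQ = 2.9272 − 2.1386 = 0.7886; wedge = 16.9842 − 12 = 4.9842.
Welfare loss = ½ × 0.7886 × 4.9842 = 1.97.

1.97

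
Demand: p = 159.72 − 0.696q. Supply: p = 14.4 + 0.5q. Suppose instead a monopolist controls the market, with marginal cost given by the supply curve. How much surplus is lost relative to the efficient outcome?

Competitive equilibrium: 159.72 − 0.696q = 14.4 + 0.5q → q* = 121.505, p* = 75.1525.
Marginal revenue: MR = 159.72 − 1.392q. Set MR = MC: 159.72 − 1.392q = 14.4 + 0.5q → q_m = 76.8076.
Price p_m = 159.72 − 0.696·76.8076 = 106.2619; MC(q_m) = 14.4 + 0.5·76.8076 = 52.8038.
Competitive q* = 121.505, so Δq = 44.6974; wedge = 106.2619 − 52.8038 = 53.4581.
Welfare loss = ½ × 44.6974 × 53.4581 = 1194.72.

1194.72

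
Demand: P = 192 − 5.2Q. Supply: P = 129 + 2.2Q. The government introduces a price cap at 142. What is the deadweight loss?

25.10

Competitive equilibrium: 192 − 5.2Q = 129 + 2.2Q → Q* = 8.5135, P* = 147.7297.
At the ceiling P = 142, quantity supplied = (142 − 129)/2.2 = 5.9091.
Willingness to pay at Q' = 5.9091: 192 − 5.2·5.9091 = 161.2727.
ΔQ = 8.5135 − 5.9091 = 2.6044; wedge = 161.2727 − 142 = 19.2727.
The triangle = ½ × 2.6044 × 19.2727 = 25.10.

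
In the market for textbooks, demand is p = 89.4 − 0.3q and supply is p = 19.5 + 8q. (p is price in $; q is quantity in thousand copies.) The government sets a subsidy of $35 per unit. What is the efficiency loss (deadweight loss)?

$73.80 thousand

Competitive equilibrium: 89.4 − 0.3q = 19.5 + 8q → q* = 8.4217, p* = 86.8735.
The subsidy lowers effective supply by 35: p = 8q − 15.5.
New quantity: 89.4 − 0.3q = 8q − 15.5 → q' = 12.6386.
Overproduction Δq = 12.6386 − 8.4217 = 4.2169; wedge = subsidy = 35.
Deadweight loss = ½ × 4.2169 × 35 = $73.80 thousand.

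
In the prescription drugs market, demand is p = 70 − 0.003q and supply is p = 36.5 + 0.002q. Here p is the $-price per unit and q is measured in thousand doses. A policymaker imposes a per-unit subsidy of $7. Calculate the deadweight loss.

$4900 thousand

Competitive equilibrium: 70 − 0.003q = 36.5 + 0.002q → q* = 6700, p* = 49.9.
The subsidy lowers effective supply by 7: p = 29.5 + 0.002q.
New quantity: 70 − 0.003q = 29.5 + 0.002q → q' = 8100.
Overproduction Δq = 8100 − 6700 = 1400; wedge = subsidy = 7.
Welfare loss = ½ × 1400 × 7 = $4900 thousand.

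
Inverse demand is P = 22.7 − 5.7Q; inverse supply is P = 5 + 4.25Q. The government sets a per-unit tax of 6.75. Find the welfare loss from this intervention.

2.29

Competitive equilibrium: 22.7 − 5.7Q = 5 + 4.25Q → Q* = 1.7789, P* = 12.5603.
With the tax, the buyer price exceeds the seller price by 6.75: (22.7 − 5.7Q) − (5 + 4.25Q) = 6.75 → Q' = 1.1005.
ΔQ = 1.7789 − 1.1005 = 0.6784; the wedge equals the tax, 6.75.
Welfare loss = ½ × 0.6784 × 6.75 = 2.29.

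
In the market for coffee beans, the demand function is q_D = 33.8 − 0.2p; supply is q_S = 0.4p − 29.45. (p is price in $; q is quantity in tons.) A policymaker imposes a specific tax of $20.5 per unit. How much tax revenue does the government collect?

$204.66

In inverse form: demand p = 169 − 5q, supply p = 73.625 + 2.5q.
Competitive equilibrium: 169 − 5q = 73.625 + 2.5q → q* = 12.7167, p* = 105.4167.
With the tax, the buyer price exceeds the seller price by 20.5: (169 − 5q) − (73.625 + 2.5q) = 20.5 → q' = 9.9833.
Tax revenue = 20.5 × 9.9833 = $204.66.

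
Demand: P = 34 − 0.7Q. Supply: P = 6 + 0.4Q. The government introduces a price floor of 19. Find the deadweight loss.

8.91

Competitive equilibrium: 34 − 0.7Q = 6 + 0.4Q → Q* = 25.4545, P* = 16.1818.
At the floor P = 19, quantity demanded = (34 − 19)/0.7 = 21.4286.
Sellers' marginal cost at Q' = 21.4286: 6 + 0.4·21.4286 = 14.5714.
ΔQ = 25.4545 − 21.4286 = 4.0259; wedge = 19 − 14.5714 = 4.4286.
The triangle = ½ × 4.0259 × 4.4286 = 8.91.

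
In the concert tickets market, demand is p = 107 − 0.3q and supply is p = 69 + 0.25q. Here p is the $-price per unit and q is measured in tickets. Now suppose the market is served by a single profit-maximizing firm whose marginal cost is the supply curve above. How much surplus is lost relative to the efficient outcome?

$163.52

Competitive equilibrium: 107 − 0.3q = 69 + 0.25q → q* = 69.0909, p* = 86.2727.
Marginal revenue: MR = 107 − 0.6q. Set MR = MC: 107 − 0.6q = 69 + 0.25q → q_m = 44.7059.
Price p_m = 107 − 0.3·44.7059 = 93.5882; MC(q_m) = 69 + 0.25·44.7059 = 80.1765.
Competitive q* = 69.0909, so Δq = 24.385; wedge = 93.5882 − 80.1765 = 13.4117.
Welfare loss = ½ × 24.385 × 13.4117 = $163.52.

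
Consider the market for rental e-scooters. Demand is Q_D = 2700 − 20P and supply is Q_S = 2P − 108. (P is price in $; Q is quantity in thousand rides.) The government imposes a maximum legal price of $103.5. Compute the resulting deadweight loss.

In inverse form: demand P = 135 − 0.05Q, supply P = 54 + 0.5Q.
Competitive equilibrium: 135 − 0.05Q = 54 + 0.5Q → Q* = 147.2727, P* = 127.6364.
At the ceiling P = 103.5, quantity supplied = (103.5 − 54)/0.5 = 99.
Willingness to pay at Q' = 99: 135 − 0.05·99 = 130.05.
ΔQ = 147.2727 − 99 = 48.2727; wedge = 130.05 − 103.5 = 26.55.
DWL = ½ × 48.2727 × 26.55 = $640.82 thousand.

$640.82 thousand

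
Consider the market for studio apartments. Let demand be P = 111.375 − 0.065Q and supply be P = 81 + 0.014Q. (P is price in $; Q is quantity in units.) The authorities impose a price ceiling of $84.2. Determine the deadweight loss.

$960.31

Competitive equilibrium: 111.375 − 0.065Q = 81 + 0.014Q → Q* = 384.49367, P* = 86.38291.
At the ceiling P = 84.2, quantity supplied = (84.2 − 81)/0.014 = 228.57143.
Willingness to pay at Q' = 228.57143: 111.375 − 0.065·228.57143 = 96.51786.
ΔQ = 384.49367 − 228.57143 = 155.92224; wedge = 96.51786 − 84.2 = 12.31786.
DWL = ½ × 155.92224 × 12.31786 = $960.31.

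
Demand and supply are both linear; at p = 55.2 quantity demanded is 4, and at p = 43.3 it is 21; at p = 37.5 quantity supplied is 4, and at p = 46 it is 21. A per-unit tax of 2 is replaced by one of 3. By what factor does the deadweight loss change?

2.25

Demand slope = (43.3 − 55.2)/(21 − 4) = −0.7, so p = 58 − 0.7q.
Supply slope = (46 − 37.5)/(21 − 4) = 0.5, so p = 35.5 + 0.5q.
Competitive equilibrium: 58 − 0.7q = 35.5 + 0.5q → q* = 18.75, p* = 44.875.
For a per-unit tax t: Δq = t/1.2, so DWL = ½·t·(t/1.2) = t²/2.4.
At t = 2: DWL = 1.667. At t = 3: DWL = 3.75.
Ratio = (3/2)² = 2.25.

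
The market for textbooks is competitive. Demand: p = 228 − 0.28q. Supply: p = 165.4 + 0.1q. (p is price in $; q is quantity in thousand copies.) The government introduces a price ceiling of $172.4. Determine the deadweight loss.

Competitive equilibrium: 228 − 0.28q = 165.4 + 0.1q → q* = 164.7368, p* = 181.8737.
At the ceiling p = 172.4, quantity supplied = (172.4 − 165.4)/0.1 = 70.
Willingness to pay at q' = 70: 228 − 0.28·70 = 208.4.
Δq = 164.7368 − 70 = 94.7368; wedge = 208.4 − 172.4 = 36.
The triangle = ½ × 94.7368 × 36 = $1705.26 thousand.

$1705.26 thousand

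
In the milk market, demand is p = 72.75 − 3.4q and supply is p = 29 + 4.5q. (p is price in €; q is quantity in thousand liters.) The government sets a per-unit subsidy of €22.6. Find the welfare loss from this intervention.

€32.33 thousand

Competitive equilibrium: 72.75 − 3.4q = 29 + 4.5q → q* = 5.538, p* = 53.9209.
The subsidy lowers effective supply by 22.6: p = 6.4 + 4.5q.
New quantity: 72.75 − 3.4q = 6.4 + 4.5q → q' = 8.3987.
Overproduction Δq = 8.3987 − 5.538 = 2.8607; wedge = subsidy = 22.6.
The triangle = ½ × 2.8607 × 22.6 = €32.33 thousand.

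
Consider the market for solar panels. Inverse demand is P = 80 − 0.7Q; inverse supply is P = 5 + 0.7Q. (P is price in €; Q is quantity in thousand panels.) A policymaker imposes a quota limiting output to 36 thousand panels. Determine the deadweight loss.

Competitive equilibrium: 80 − 0.7Q = 5 + 0.7Q → Q* = 53.5714, P* = 42.5.
At Q = 36: demand price = 80 − 0.7·36 = 54.8; supply price = 5 + 0.7·36 = 30.2.
ΔQ = 53.5714 − 36 = 17.5714; wedge = 54.8 − 30.2 = 24.6.
The triangle = ½ × 17.5714 × 24.6 = €216.13 thousand.

€216.13 thousand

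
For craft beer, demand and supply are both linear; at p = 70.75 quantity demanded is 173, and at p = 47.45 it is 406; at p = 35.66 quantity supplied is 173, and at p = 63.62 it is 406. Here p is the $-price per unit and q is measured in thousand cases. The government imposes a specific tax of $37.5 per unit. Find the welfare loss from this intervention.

Demand slope = (47.45 − 70.75)/(406 − 173) = −0.1, so p = 88.05 − 0.1q.
Supply slope = (63.62 − 35.66)/(406 − 173) = 0.12, so p = 14.9 + 0.12q.
Competitive equilibrium: 88.05 − 0.1q = 14.9 + 0.12q → q* = 332.5, p* = 54.8.
With the tax, the buyer price exceeds the seller price by 37.5: (88.05 − 0.1q) − (14.9 + 0.12q) = 37.5 → q' = 162.0455.
Δq = 332.5 − 162.0455 = 170.4545; the wedge equals the tax, 37.5.
DWL = ½ × 170.4545 × 37.5 = $3196.02 thousand.

$3196.02 thousand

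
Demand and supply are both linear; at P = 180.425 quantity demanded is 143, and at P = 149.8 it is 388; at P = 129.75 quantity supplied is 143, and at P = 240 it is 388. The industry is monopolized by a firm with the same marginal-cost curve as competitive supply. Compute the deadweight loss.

Demand slope = (149.8 − 180.425)/(388 − 143) = −0.125, so P = 198.3 − 0.125Q.
Supply slope = (240 − 129.75)/(388 − 143) = 0.45, so P = 65.4 + 0.45Q.
Competitive equilibrium: 198.3 − 0.125Q = 65.4 + 0.45Q → Q* = 231.1304, P* = 169.4087.
Marginal revenue: MR = 198.3 − 0.25Q. Set MR = MC: 198.3 − 0.25Q = 65.4 + 0.45Q → Q_m = 189.8571.
Price P_m = 198.3 − 0.125·189.8571 = 174.5679; MC(Q_m) = 65.4 + 0.45·189.8571 = 150.8357.
Competitive Q* = 231.1304, so ΔQ = 41.2733; wedge = 174.5679 − 150.8357 = 23.7322.
DWL = ½ × 41.2733 × 23.7322 = 489.75.

489.75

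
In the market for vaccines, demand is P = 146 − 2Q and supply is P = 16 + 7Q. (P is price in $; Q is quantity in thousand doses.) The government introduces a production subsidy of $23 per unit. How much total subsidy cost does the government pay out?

Competitive equilibrium: 146 − 2Q = 16 + 7Q → Q* = 14.4444, P* = 117.1111.
The subsidy lowers effective supply by 23: P = 7Q − 7.
New quantity: 146 − 2Q = 7Q − 7 → Q' = 17.
Total subsidy cost = 23 × 17 = $391 thousand.

$391 thousand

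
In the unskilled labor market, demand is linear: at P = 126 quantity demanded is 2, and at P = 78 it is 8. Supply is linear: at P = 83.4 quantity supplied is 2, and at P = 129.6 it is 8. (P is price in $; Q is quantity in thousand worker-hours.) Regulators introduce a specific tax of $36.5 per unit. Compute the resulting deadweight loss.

$42.43 thousand

Demand slope = (78 − 126)/(8 − 2) = −8, so P = 142 − 8Q.
Supply slope = (129.6 − 83.4)/(8 − 2) = 7.7, so P = 68 + 7.7Q.
Competitive equilibrium: 142 − 8Q = 68 + 7.7Q → Q* = 4.7134, P* = 104.293.
With the tax, the buyer price exceeds the seller price by 36.5: (142 − 8Q) − (68 + 7.7Q) = 36.5 → Q' = 2.3885.
ΔQ = 4.7134 − 2.3885 = 2.3249; the wedge equals the tax, 36.5.
Welfare loss = ½ × 2.3249 × 36.5 = $42.43 thousand.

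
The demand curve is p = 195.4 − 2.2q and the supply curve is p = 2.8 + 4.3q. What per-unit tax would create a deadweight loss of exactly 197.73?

50.7

Competitive equilibrium: 195.4 − 2.2q = 2.8 + 4.3q → q* = 29.6308, p* = 130.2123.
A tax t gives Δq = t/6.5 and wedge t, so DWL = t²/13.
t²/13 = 197.73 → t² = 2570.49 → t = 50.7.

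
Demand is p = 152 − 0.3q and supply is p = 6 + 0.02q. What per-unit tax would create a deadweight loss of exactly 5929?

61.6

Competitive equilibrium: 152 − 0.3q = 6 + 0.02q → q* = 456.25, p* = 15.125.
A tax t gives Δq = t/0.32 and wedge t, so DWL = t²/0.64.
t²/0.64 = 5929 → t² = 3794.56 → t = 61.6.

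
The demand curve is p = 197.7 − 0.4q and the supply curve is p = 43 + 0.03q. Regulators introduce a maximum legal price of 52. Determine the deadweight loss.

Competitive equilibrium: 197.7 − 0.4q = 43 + 0.03q → q* = 359.7674, p* = 53.793.
At the ceiling p = 52, quantity supplied = (52 − 43)/0.03 = 300.
Willingness to pay at q' = 300: 197.7 − 0.4·300 = 77.7.
Δq = 359.7674 − 300 = 59.7674; wedge = 77.7 − 52 = 25.7.
DWL = ½ × 59.7674 × 25.7 = 768.01.

768.01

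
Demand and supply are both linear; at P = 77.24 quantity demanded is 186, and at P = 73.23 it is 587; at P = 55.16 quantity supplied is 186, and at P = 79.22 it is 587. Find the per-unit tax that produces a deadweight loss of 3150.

Demand slope = (73.23 − 77.24)/(587 − 186) = −0.01, so P = 79.1 − 0.01Q.
Supply slope = (79.22 − 55.16)/(587 − 186) = 0.06, so P = 44 + 0.06Q.
Competitive equilibrium: 79.1 − 0.01Q = 44 + 0.06Q → Q* = 501.4286, P* = 74.0857.
A tax t gives ΔQ = t/0.07 and wedge t, so DWL = t²/0.14.
t²/0.14 = 3150 → t² = 441 → t = 21.

21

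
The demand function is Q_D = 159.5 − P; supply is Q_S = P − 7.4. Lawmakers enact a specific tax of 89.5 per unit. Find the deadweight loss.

2002.56

In inverse form: demand P = 159.5 − Q, supply P = 7.4 + Q.
Competitive equilibrium: 159.5 − Q = 7.4 + Q → Q* = 76.05, P* = 83.45.
With the tax, the buyer price exceeds the seller price by 89.5: (159.5 − Q) − (7.4 + Q) = 89.5 → Q' = 31.3.
ΔQ = 76.05 − 31.3 = 44.75; the wedge equals the tax, 89.5.
The triangle = ½ × 44.75 × 89.5 = 2002.56.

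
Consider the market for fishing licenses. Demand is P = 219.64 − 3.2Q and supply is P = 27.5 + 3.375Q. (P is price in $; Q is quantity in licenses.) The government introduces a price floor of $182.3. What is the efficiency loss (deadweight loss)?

Competitive equilibrium: 219.64 − 3.2Q = 27.5 + 3.375Q → Q* = 29.22281, P* = 126.127.
At the floor P = 182.3, quantity demanded = (219.64 − 182.3)/3.2 = 11.66875.
Sellers' marginal cost at Q' = 11.66875: 27.5 + 3.375·11.66875 = 66.88203.
ΔQ = 29.22281 − 11.66875 = 17.55406; wedge = 182.3 − 66.88203 = 115.41797.
Welfare loss = ½ × 17.55406 × 115.41797 = $1013.03.

$1013.03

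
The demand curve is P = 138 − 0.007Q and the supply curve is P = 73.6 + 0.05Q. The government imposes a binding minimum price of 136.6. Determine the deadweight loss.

24640.35

Competitive equilibrium: 138 − 0.007Q = 73.6 + 0.05Q → Q* = 1129.8246, P* = 130.0912.
At the floor P = 136.6, quantity demanded = (138 − 136.6)/0.007 = 200.
Sellers' marginal cost at Q' = 200: 73.6 + 0.05·200 = 83.6.
ΔQ = 1129.8246 − 200 = 929.8246; wedge = 136.6 − 83.6 = 53.
Deadweight loss = ½ × 929.8246 × 53 = 24640.35.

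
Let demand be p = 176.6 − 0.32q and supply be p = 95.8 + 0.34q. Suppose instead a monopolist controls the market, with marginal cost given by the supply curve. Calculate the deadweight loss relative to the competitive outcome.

527.35

Competitive equilibrium: 176.6 − 0.32q = 95.8 + 0.34q → q* = 122.42424, p* = 137.42424.
Marginal revenue: MR = 176.6 − 0.64q. Set MR = MC: 176.6 − 0.64q = 95.8 + 0.34q → q_m = 82.44898.
Price p_m = 176.6 − 0.32·82.44898 = 150.21633; MC(q_m) = 95.8 + 0.34·82.44898 = 123.83265.
Competitive q* = 122.42424, so Δq = 39.97526; wedge = 150.21633 − 123.83265 = 26.38368.
DWL = ½ × 39.97526 × 26.38368 = 527.35.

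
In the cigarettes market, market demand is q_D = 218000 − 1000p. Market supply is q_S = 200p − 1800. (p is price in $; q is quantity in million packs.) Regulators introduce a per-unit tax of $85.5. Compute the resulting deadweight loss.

$609187.50 million

In inverse form: demand p = 218 − 0.001q, supply p = 9 + 0.005q.
Competitive equilibrium: 218 − 0.001q = 9 + 0.005q → q* = 34833.3333, p* = 183.1667.
With the tax, the buyer price exceeds the seller price by 85.5: (218 − 0.001q) − (9 + 0.005q) = 85.5 → q' = 20583.3333.
Δq = 34833.3333 − 20583.3333 = 14250; the wedge equals the tax, 85.5.
DWL = ½ × 14250 × 85.5 = $609187.50 million.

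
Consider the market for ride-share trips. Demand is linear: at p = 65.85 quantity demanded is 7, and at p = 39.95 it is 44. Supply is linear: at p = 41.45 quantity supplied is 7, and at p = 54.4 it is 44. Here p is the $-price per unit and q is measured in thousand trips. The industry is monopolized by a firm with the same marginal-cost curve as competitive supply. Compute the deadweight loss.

$76.80 thousand

Demand slope = (39.95 − 65.85)/(44 − 7) = −0.7, so p = 70.75 − 0.7q.
Supply slope = (54.4 − 41.45)/(44 − 7) = 0.35, so p = 39 + 0.35q.
Competitive equilibrium: 70.75 − 0.7q = 39 + 0.35q → q* = 30.2381, p* = 49.5833.
Marginal revenue: MR = 70.75 − 1.4q. Set MR = MC: 70.75 − 1.4q = 39 + 0.35q → q_m = 18.1429.
Price p_m = 70.75 − 0.7·18.1429 = 58.05; MC(q_m) = 39 + 0.35·18.1429 = 45.35.
Competitive q* = 30.2381, so Δq = 12.0952; wedge = 58.05 − 45.35 = 12.7.
The triangle = ½ × 12.0952 × 12.7 = $76.80 thousand.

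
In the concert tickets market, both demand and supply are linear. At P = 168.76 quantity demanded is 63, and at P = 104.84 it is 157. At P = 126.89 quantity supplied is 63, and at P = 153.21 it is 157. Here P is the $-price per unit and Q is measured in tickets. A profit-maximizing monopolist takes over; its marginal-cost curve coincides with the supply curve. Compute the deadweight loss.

$938

Demand slope = (104.84 − 168.76)/(157 − 63) = −0.68, so P = 211.6 − 0.68Q.
Supply slope = (153.21 − 126.89)/(157 − 63) = 0.28, so P = 109.25 + 0.28Q.
Competitive equilibrium: 211.6 − 0.68Q = 109.25 + 0.28Q → Q* = 106.6146, P* = 139.1021.
Marginal revenue: MR = 211.6 − 1.36Q. Set MR = MC: 211.6 − 1.36Q = 109.25 + 0.28Q → Q_m = 62.4085.
Price P_m = 211.6 − 0.68·62.4085 = 169.1622; MC(Q_m) = 109.25 + 0.28·62.4085 = 126.7244.
Competitive Q* = 106.6146, so ΔQ = 44.2061; wedge = 169.1622 − 126.7244 = 42.4378.
Welfare loss = ½ × 44.2061 × 42.4378 = $938.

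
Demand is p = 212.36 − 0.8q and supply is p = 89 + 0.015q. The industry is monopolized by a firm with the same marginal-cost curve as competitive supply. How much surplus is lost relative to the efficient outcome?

Competitive equilibrium: 212.36 − 0.8q = 89 + 0.015q → q* = 151.362, p* = 91.2704.
Marginal revenue: MR = 212.36 − 1.6q. Set MR = MC: 212.36 − 1.6q = 89 + 0.015q → q_m = 76.3839.
Price p_m = 212.36 − 0.8·76.3839 = 151.2529; MC(q_m) = 89 + 0.015·76.3839 = 90.1458.
Competitive q* = 151.362, so Δq = 74.9781; wedge = 151.2529 − 90.1458 = 61.1071.
Welfare loss = ½ × 74.9781 × 61.1071 = 2290.85.

2290.85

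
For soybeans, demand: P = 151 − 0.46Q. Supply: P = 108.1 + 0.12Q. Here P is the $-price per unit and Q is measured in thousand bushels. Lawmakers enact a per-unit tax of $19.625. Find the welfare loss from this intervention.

Competitive equilibrium: 151 − 0.46Q = 108.1 + 0.12Q → Q* = 73.9655, P* = 116.9759.
With the tax, the buyer price exceeds the seller price by 19.625: (151 − 0.46Q) − (108.1 + 0.12Q) = 19.625 → Q' = 40.1293.
ΔQ = 73.9655 − 40.1293 = 33.8362; the wedge equals the tax, 19.625.
Deadweight loss = ½ × 33.8362 × 19.625 = $332.02 thousand.

$332.02 thousand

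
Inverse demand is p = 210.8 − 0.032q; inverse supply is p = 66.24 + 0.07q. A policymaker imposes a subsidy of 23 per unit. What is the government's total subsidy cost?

37783.14

Competitive equilibrium: 210.8 − 0.032q = 66.24 + 0.07q → q* = 1417.2549, p* = 165.4478.
The subsidy lowers effective supply by 23: p = 43.24 + 0.07q.
New quantity: 210.8 − 0.032q = 43.24 + 0.07q → q' = 1642.7451.
Total subsidy cost = 23 × 1642.7451 = 37783.14.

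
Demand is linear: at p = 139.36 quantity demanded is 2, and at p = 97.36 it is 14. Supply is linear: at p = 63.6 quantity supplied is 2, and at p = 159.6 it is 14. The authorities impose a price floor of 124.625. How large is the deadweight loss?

Demand slope = (97.36 − 139.36)/(14 − 2) = −3.5, so p = 146.36 − 3.5q.
Supply slope = (159.6 − 63.6)/(14 − 2) = 8, so p = 47.6 + 8q.
Competitive equilibrium: 146.36 − 3.5q = 47.6 + 8q → q* = 8.5878, p* = 116.3026.
At the floor p = 124.625, quantity demanded = (146.36 − 124.625)/3.5 = 6.21.
Sellers' marginal cost at q' = 6.21: 47.6 + 8·6.21 = 97.28.
Δq = 8.5878 − 6.21 = 2.3778; wedge = 124.625 − 97.28 = 27.345.
The triangle = ½ × 2.3778 × 27.345 = 32.51.

32.51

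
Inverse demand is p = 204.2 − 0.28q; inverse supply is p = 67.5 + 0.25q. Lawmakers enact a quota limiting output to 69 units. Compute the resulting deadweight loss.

Competitive equilibrium: 204.2 − 0.28q = 67.5 + 0.25q → q* = 257.9245, p* = 131.9811.
At q = 69: demand price = 204.2 − 0.28·69 = 184.88; supply price = 67.5 + 0.25·69 = 84.75.
Δq = 257.9245 − 69 = 188.9245; wedge = 184.88 − 84.75 = 100.13.
Welfare loss = ½ × 188.9245 × 100.13 = 9458.51.

9458.51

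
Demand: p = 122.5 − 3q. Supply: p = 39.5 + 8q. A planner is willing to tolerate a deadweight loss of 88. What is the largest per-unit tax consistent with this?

44

Competitive equilibrium: 122.5 − 3q = 39.5 + 8q → q* = 7.5455, p* = 99.8636.
A tax t gives Δq = t/11 and wedge t, so DWL = t²/22.
t²/22 = 88 → t² = 1936 → t = 44.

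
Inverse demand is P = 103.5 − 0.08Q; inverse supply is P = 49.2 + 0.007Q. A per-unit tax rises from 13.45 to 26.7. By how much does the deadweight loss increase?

Competitive equilibrium: 103.5 − 0.08Q = 49.2 + 0.007Q → Q* = 624.1379, P* = 53.569.
For a per-unit tax t: ΔQ = t/0.087, so DWL = ½·t·(t/0.087) = t²/0.174.
At t = 13.45: DWL = 1039.67. At t = 26.7: DWL = 4097.069.
Increase = 4097.069 − 1039.67 = 3057.40.

3057.40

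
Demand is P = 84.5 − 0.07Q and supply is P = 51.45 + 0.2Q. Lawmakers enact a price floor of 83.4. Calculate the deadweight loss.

1536.76

Competitive equilibrium: 84.5 − 0.07Q = 51.45 + 0.2Q → Q* = 122.4074, P* = 75.9315.
At the floor P = 83.4, quantity demanded = (84.5 − 83.4)/0.07 = 15.7143.
Sellers' marginal cost at Q' = 15.7143: 51.45 + 0.2·15.7143 = 54.5929.
ΔQ = 122.4074 − 15.7143 = 106.6931; wedge = 83.4 − 54.5929 = 28.8071.
DWL = ½ × 106.6931 × 28.8071 = 1536.76.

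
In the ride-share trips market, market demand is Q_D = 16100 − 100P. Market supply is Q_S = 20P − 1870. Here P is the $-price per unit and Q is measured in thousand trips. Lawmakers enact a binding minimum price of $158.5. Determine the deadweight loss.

In inverse form: demand P = 161 − 0.01Q, supply P = 93.5 + 0.05Q.
Competitive equilibrium: 161 − 0.01Q = 93.5 + 0.05Q → Q* = 1125, P* = 149.75.
At the floor P = 158.5, quantity demanded = (161 − 158.5)/0.01 = 250.
Sellers' marginal cost at Q' = 250: 93.5 + 0.05·250 = 106.
ΔQ = 1125 − 250 = 875; wedge = 158.5 − 106 = 52.5.
DWL = ½ × 875 × 52.5 = $22968.75 thousand.

$22968.75 thousand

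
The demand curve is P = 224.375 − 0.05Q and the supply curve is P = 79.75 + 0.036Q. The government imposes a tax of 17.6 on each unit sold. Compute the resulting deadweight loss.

1800.93

Competitive equilibrium: 224.375 − 0.05Q = 79.75 + 0.036Q → Q* = 1681.686, P* = 140.2907.
With the tax, the buyer price exceeds the seller price by 17.6: (224.375 − 0.05Q) − (79.75 + 0.036Q) = 17.6 → Q' = 1477.0349.
ΔQ = 1681.686 − 1477.0349 = 204.6511; the wedge equals the tax, 17.6.
Deadweight loss = ½ × 204.6511 × 17.6 = 1800.93.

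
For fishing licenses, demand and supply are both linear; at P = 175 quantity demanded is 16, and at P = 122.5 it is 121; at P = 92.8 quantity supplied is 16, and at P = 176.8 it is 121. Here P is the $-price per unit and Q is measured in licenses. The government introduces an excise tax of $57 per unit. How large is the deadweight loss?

Demand slope = (122.5 − 175)/(121 − 16) = −0.5, so P = 183 − 0.5Q.
Supply slope = (176.8 − 92.8)/(121 − 16) = 0.8, so P = 80 + 0.8Q.
Competitive equilibrium: 183 − 0.5Q = 80 + 0.8Q → Q* = 79.2308, P* = 143.3846.
With the tax, the buyer price exceeds the seller price by 57: (183 − 0.5Q) − (80 + 0.8Q) = 57 → Q' = 35.3846.
ΔQ = 79.2308 − 35.3846 = 43.8462; the wedge equals the tax, 57.
Deadweight loss = ½ × 43.8462 × 57 = $1249.62.

$1249.62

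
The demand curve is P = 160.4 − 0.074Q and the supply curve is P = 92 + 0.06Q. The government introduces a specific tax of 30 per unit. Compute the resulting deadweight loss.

3358.21

Competitive equilibrium: 160.4 − 0.074Q = 92 + 0.06Q → Q* = 510.4478, P* = 122.6269.
With the tax, the buyer price exceeds the seller price by 30: (160.4 − 0.074Q) − (92 + 0.06Q) = 30 → Q' = 286.5672.
ΔQ = 510.4478 − 286.5672 = 223.8806; the wedge equals the tax, 30.
Welfare loss = ½ × 223.8806 × 30 = 3358.21.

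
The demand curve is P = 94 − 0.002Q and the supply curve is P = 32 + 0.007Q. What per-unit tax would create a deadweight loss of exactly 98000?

42

Competitive equilibrium: 94 − 0.002Q = 32 + 0.007Q → Q* = 6888.8889, P* = 80.2222.
A tax t gives ΔQ = t/0.009 and wedge t, so DWL = t²/0.018.
t²/0.018 = 98000 → t² = 1764 → t = 42.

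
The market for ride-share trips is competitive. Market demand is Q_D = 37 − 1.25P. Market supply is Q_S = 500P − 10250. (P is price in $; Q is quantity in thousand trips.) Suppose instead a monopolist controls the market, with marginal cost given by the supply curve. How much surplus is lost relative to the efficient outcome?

$12.87 thousand

In inverse form: demand P = 29.6 − 0.8Q, supply P = 20.5 + 0.002Q.
Competitive equilibrium: 29.6 − 0.8Q = 20.5 + 0.002Q → Q* = 11.3466, P* = 20.5227.
Marginal revenue: MR = 29.6 − 1.6Q. Set MR = MC: 29.6 − 1.6Q = 20.5 + 0.002Q → Q_m = 5.6804.
Price P_m = 29.6 − 0.8·5.6804 = 25.0557; MC(Q_m) = 20.5 + 0.002·5.6804 = 20.5114.
Competitive Q* = 11.3466, so ΔQ = 5.6662; wedge = 25.0557 − 20.5114 = 4.5443.
Deadweight loss = ½ × 5.6662 × 4.5443 = $12.87 thousand.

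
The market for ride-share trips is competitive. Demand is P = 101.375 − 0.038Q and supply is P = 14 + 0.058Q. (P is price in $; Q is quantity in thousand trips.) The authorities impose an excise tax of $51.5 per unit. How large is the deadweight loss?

Competitive equilibrium: 101.375 − 0.038Q = 14 + 0.058Q → Q* = 910.1563, P* = 66.7891.
With the tax, the buyer price exceeds the seller price by 51.5: (101.375 − 0.038Q) − (14 + 0.058Q) = 51.5 → Q' = 373.6979.
ΔQ = 910.1563 − 373.6979 = 536.4584; the wedge equals the tax, 51.5.
Deadweight loss = ½ × 536.4584 × 51.5 = $13813.80 thousand.

$13813.80 thousand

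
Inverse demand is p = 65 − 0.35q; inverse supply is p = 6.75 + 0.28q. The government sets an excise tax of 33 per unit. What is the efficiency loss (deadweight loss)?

Competitive equilibrium: 65 − 0.35q = 6.75 + 0.28q → q* = 92.46032, p* = 32.63889.
With the tax, the buyer price exceeds the seller price by 33: (65 − 0.35q) − (6.75 + 0.28q) = 33 → q' = 40.07937.
Δq = 92.46032 − 40.07937 = 52.38095; the wedge equals the tax, 33.
The triangle = ½ × 52.38095 × 33 = 864.29.

864.29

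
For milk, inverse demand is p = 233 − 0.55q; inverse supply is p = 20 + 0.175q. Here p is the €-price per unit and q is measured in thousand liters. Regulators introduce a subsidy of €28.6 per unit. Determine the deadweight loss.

Competitive equilibrium: 233 − 0.55q = 20 + 0.175q → q* = 293.7931, p* = 71.4138.
The subsidy lowers effective supply by 28.6: p = 0.175q − 8.6.
New quantity: 233 − 0.55q = 0.175q − 8.6 → q' = 333.2414.
Overproduction Δq = 333.2414 − 293.7931 = 39.4483; wedge = subsidy = 28.6.
DWL = ½ × 39.4483 × 28.6 = €564.11 thousand.

€564.11 thousand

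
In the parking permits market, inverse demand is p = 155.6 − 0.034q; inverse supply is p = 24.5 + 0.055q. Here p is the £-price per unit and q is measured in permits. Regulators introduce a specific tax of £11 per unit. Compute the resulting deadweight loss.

£679.78

Competitive equilibrium: 155.6 − 0.034q = 24.5 + 0.055q → q* = 1473.0337, p* = 105.5169.
With the tax, the buyer price exceeds the seller price by 11: (155.6 − 0.034q) − (24.5 + 0.055q) = 11 → q' = 1349.4382.
Δq = 1473.0337 − 1349.4382 = 123.5955; the wedge equals the tax, 11.
DWL = ½ × 123.5955 × 11 = £679.78.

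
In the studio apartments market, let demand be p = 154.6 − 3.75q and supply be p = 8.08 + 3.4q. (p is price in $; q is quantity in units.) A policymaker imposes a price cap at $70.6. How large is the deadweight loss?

$15.83

Competitive equilibrium: 154.6 − 3.75q = 8.08 + 3.4q → q* = 20.4923, p* = 77.7538.
At the ceiling p = 70.6, quantity supplied = (70.6 − 8.08)/3.4 = 18.3882.
Willingness to pay at q' = 18.3882: 154.6 − 3.75·18.3882 = 85.6443.
Δq = 20.4923 − 18.3882 = 2.1041; wedge = 85.6443 − 70.6 = 15.0443.
DWL = ½ × 2.1041 × 15.0443 = $15.83.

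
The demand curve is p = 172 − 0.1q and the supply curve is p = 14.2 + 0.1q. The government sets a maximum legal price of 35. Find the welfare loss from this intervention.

33756.10

Competitive equilibrium: 172 − 0.1q = 14.2 + 0.1q → q* = 789, p* = 93.1.
At the ceiling p = 35, quantity supplied = (35 − 14.2)/0.1 = 208.
Willingness to pay at q' = 208: 172 − 0.1·208 = 151.2.
Δq = 789 − 208 = 581; wedge = 151.2 − 35 = 116.2.
Welfare loss = ½ × 581 × 116.2 = 33756.10.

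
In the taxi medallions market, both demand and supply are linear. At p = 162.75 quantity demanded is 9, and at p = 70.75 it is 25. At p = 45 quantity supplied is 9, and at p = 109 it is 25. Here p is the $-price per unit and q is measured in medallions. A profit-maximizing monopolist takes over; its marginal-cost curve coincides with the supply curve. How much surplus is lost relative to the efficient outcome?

Demand slope = (70.75 − 162.75)/(25 − 9) = −5.75, so p = 214.5 − 5.75q.
Supply slope = (109 − 45)/(25 − 9) = 4, so p = 9 + 4q.
Competitive equilibrium: 214.5 − 5.75q = 9 + 4q → q* = 21.0769, p* = 93.3077.
Marginal revenue: MR = 214.5 − 11.5q. Set MR = MC: 214.5 − 11.5q = 9 + 4q → q_m = 13.2581.
Price p_m = 214.5 − 5.75·13.2581 = 138.2659; MC(q_m) = 9 + 4·13.2581 = 62.0324.
Competitive q* = 21.0769, so Δq = 7.8188; wedge = 138.2659 − 62.0324 = 76.2335.
DWL = ½ × 7.8188 × 76.2335 = $298.03.

$298.03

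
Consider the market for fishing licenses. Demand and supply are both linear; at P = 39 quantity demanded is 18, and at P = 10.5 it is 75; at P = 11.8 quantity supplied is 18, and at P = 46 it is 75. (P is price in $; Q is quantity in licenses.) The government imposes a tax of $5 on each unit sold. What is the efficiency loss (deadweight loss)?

Demand slope = (10.5 − 39)/(75 − 18) = −0.5, so P = 48 − 0.5Q.
Supply slope = (46 − 11.8)/(75 − 18) = 0.6, so P = 1 + 0.6Q.
Competitive equilibrium: 48 − 0.5Q = 1 + 0.6Q → Q* = 42.7273, P* = 26.6364.
With the tax, the buyer price exceeds the seller price by 5: (48 − 0.5Q) − (1 + 0.6Q) = 5 → Q' = 38.1818.
ΔQ = 42.7273 − 38.1818 = 4.5455; the wedge equals the tax, 5.
Welfare loss = ½ × 4.5455 × 5 = $11.36.

$11.36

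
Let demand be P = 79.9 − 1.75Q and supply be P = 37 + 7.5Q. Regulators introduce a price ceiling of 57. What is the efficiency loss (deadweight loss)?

17.97

Competitive equilibrium: 79.9 − 1.75Q = 37 + 7.5Q → Q* = 4.6378, P* = 71.7838.
At the ceiling P = 57, quantity supplied = (57 − 37)/7.5 = 2.6667.
Willingness to pay at Q' = 2.6667: 79.9 − 1.75·2.6667 = 75.2333.
ΔQ = 4.6378 − 2.6667 = 1.9711; wedge = 75.2333 − 57 = 18.2333.
The triangle = ½ × 1.9711 × 18.2333 = 17.97.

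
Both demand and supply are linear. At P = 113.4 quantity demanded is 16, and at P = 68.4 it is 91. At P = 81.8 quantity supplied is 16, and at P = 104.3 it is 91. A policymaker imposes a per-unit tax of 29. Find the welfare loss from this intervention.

Demand slope = (68.4 − 113.4)/(91 − 16) = −0.6, so P = 123 − 0.6Q.
Supply slope = (104.3 − 81.8)/(91 − 16) = 0.3, so P = 77 + 0.3Q.
Competitive equilibrium: 123 − 0.6Q = 77 + 0.3Q → Q* = 51.1111, P* = 92.3333.
With the tax, the buyer price exceeds the seller price by 29: (123 − 0.6Q) − (77 + 0.3Q) = 29 → Q' = 18.8889.
ΔQ = 51.1111 − 18.8889 = 32.2222; the wedge equals the tax, 29.
The triangle = ½ × 32.2222 × 29 = 467.22.

467.22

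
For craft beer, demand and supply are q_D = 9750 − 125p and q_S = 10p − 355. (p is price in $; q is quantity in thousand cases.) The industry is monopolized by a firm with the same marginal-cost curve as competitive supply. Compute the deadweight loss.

In inverse form: demand p = 78 − 0.008q, supply p = 35.5 + 0.1q.
Competitive equilibrium: 78 − 0.008q = 35.5 + 0.1q → q* = 393.5185, p* = 74.8519.
Marginal revenue: MR = 78 − 0.016q. Set MR = MC: 78 − 0.016q = 35.5 + 0.1q → q_m = 366.3793.
Price p_m = 78 − 0.008·366.3793 = 75.069; MC(q_m) = 35.5 + 0.1·366.3793 = 72.1379.
Competitive q* = 393.5185, so Δq = 27.1392; wedge = 75.069 − 72.1379 = 2.9311.
Deadweight loss = ½ × 27.1392 × 2.9311 = $39.77 thousand.

$39.77 thousand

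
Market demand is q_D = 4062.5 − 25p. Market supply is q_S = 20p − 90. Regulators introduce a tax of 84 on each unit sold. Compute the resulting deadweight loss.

39200

In inverse form: demand p = 162.5 − 0.04q, supply p = 4.5 + 0.05q.
Competitive equilibrium: 162.5 − 0.04q = 4.5 + 0.05q → q* = 1755.5556, p* = 92.2778.
With the tax, the buyer price exceeds the seller price by 84: (162.5 − 0.04q) − (4.5 + 0.05q) = 84 → q' = 822.2222.
Δq = 1755.5556 − 822.2222 = 933.3334; the wedge equals the tax, 84.
DWL = ½ × 933.3334 × 84 = 39200.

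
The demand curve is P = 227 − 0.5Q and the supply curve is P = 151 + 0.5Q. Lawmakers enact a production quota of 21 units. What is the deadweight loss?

1512.50

Competitive equilibrium: 227 − 0.5Q = 151 + 0.5Q → Q* = 76, P* = 189.
At Q = 21: demand price = 227 − 0.5·21 = 216.5; supply price = 151 + 0.5·21 = 161.5.
ΔQ = 76 − 21 = 55; wedge = 216.5 − 161.5 = 55.
Deadweight loss = ½ × 55 × 55 = 1512.50.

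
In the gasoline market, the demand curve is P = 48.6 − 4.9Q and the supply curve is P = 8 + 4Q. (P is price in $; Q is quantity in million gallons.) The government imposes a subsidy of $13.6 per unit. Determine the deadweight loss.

$10.39 million

Competitive equilibrium: 48.6 − 4.9Q = 8 + 4Q → Q* = 4.5618, P* = 26.2472.
The subsidy lowers effective supply by 13.6: P = 4Q − 5.6.
New quantity: 48.6 − 4.9Q = 4Q − 5.6 → Q' = 6.0899.
Overproduction ΔQ = 6.0899 − 4.5618 = 1.5281; wedge = subsidy = 13.6.
The triangle = ½ × 1.5281 × 13.6 = $10.39 million.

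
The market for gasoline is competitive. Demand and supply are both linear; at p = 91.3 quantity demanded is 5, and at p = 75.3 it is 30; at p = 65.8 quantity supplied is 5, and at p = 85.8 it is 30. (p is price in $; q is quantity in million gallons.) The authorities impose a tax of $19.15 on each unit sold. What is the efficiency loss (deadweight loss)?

$127.33 million

Demand slope = (75.3 − 91.3)/(30 − 5) = −0.64, so p = 94.5 − 0.64q.
Supply slope = (85.8 − 65.8)/(30 − 5) = 0.8, so p = 61.8 + 0.8q.
Competitive equilibrium: 94.5 − 0.64q = 61.8 + 0.8q → q* = 22.7083, p* = 79.9667.
With the tax, the buyer price exceeds the seller price by 19.15: (94.5 − 0.64q) − (61.8 + 0.8q) = 19.15 → q' = 9.4097.
Δq = 22.7083 − 9.4097 = 13.2986; the wedge equals the tax, 19.15.
Deadweight loss = ½ × 13.2986 × 19.15 = $127.33 million.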